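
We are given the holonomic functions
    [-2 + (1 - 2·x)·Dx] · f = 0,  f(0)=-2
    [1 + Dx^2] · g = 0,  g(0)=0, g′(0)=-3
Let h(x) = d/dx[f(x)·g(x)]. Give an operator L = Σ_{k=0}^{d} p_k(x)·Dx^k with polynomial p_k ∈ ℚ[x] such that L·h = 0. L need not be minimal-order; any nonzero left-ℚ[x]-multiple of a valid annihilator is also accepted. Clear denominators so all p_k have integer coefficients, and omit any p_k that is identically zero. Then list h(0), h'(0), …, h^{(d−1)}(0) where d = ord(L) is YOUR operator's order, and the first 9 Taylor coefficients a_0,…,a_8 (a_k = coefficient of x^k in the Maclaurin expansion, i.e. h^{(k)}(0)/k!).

f: a_k = -2, -4, -8, -16, -32, -64, -128, -256, -512, …
g: a_k = 0, -3, 0, 1/2, 0, -1/40, 0, 1/1680, 0, …
Sym-product of L_f,L_g gives L₀ (≤ ord 2).
h=h₀': d/dx-closure on L₀ ⇒ L.
L = (-7 - 4·x + 4·x^2) + (-4 + 8·x)·Dx + (1 - 4·x + 4·x^2)·Dx^2  (order 2).
h: a_k = 6, 24, 69, 184, 1841/4, 5523/5, 309287/120, 618574/105, 12724951/960, …
ICs: h(0) = 6, h′(0) = 24.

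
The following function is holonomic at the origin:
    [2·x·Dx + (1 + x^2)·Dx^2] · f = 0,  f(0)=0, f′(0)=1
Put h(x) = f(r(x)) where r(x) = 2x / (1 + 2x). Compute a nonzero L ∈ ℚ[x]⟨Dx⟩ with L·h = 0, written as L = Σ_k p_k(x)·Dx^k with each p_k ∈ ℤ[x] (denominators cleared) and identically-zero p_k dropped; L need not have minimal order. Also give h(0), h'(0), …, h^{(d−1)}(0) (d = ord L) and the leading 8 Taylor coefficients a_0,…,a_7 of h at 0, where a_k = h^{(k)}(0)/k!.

f: a_k = 0, 1, 0, -1/3, 0, 1/5, 0, -1/7, …
Change of var in L_f (x↦r) gives L₀.
L = (4 + 16·x)·Dx + (1 + 4·x + 8·x^2)·Dx^2  (order 2).
h: a_k = 0, 2, -4, 16/3, 0, -128/5, 256/3, -1024/7, …
ICs: h(0) = 0, h′(0) = 2.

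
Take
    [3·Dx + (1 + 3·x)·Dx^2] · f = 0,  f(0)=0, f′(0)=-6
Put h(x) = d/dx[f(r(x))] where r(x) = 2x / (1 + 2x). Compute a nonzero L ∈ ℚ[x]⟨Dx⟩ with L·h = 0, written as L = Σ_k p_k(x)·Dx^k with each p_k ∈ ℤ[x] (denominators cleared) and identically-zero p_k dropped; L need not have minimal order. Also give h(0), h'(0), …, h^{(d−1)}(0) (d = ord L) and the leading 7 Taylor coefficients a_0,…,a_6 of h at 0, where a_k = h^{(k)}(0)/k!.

L = (10 + 32·x) + (1 + 10·x + 16·x^2)·Dx  (order 1).
h: a_k = -12, 120, -1008, 8160, -65472, 524160, -4194048, …
ICs: h(0) = -12.

f: a_k = 0, -6, 9, -18, 81/2, -486/5, 243, …
Substitute x→r, Dx→(1/r')Dx; clear ⇒ L₀.
Differentiate: ansatz ord ≤ ord L₀ ⇒ L.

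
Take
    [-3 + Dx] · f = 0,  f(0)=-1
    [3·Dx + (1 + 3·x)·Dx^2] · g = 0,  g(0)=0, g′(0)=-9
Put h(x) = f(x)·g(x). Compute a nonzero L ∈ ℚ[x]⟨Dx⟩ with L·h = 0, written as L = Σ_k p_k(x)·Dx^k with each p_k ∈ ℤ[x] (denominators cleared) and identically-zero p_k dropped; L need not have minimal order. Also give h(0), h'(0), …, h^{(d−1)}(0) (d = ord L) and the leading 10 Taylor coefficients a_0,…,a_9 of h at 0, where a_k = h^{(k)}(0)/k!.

f: a_k = -1, -3, -9/2, -9/2, -27/8, -81/40, -81/80, -243/560, -729/4480, -243/4480, …
g: a_k = 0, -9, 27/2, -27, 243/4, -729/5, 729/2, -6561/7, 19683/8, -6561, …
L₀ := L_f ⊗_s L_g (sym. prod.), ord ≤ 2.
L = 27·x + (-3 - 18·x)·Dx + (1 + 3·x)·Dx^2  (order 2).
h: a_k = 0, 9, 27/2, 27, 0, 2187/40, -1701/16, 16767/56, -63423/80, 1375623/640, …
ICs: h(0) = 0, h′(0) = 9.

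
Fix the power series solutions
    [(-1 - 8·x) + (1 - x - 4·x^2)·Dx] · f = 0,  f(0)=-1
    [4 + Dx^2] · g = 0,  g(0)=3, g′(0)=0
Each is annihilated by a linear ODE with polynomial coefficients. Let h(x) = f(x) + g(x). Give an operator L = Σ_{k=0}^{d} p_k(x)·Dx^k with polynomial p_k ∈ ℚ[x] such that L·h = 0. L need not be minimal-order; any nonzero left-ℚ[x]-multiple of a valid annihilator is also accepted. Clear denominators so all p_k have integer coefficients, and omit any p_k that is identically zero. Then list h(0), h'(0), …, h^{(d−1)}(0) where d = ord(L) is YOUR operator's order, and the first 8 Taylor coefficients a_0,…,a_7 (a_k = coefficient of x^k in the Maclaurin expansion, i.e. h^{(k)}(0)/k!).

L = (116 + 1008·x + 968·x^2 + 2688·x^3 + 640·x^4 + 1024·x^5) + (-28 - 4·x + 8·x^2 + 200·x^3 + 480·x^4 + 384·x^5 + 512·x^6)·Dx + (29 + 252·x + 242·x^2 + 672·x^3 + 160·x^4 + 256·x^5)·Dx^2 + (-7 - x + 2·x^2 + 50·x^3 + 120·x^4 + 96·x^5 + 128·x^6)·Dx^3  (order 3).
h: a_k = 2, -1, -11, -9, -27, -65, -2719/15, -441, …
ICs: h(0) = 2, h′(0) = -1, h′′(0) = -22.

f: a_k = -1, -1, -5, -9, -29, -65, -181, -441, …
g: a_k = 3, 0, -6, 0, 2, 0, -4/15, 0, …
h₀=f+g: left-lcm gives L₀, ord ≤ 3.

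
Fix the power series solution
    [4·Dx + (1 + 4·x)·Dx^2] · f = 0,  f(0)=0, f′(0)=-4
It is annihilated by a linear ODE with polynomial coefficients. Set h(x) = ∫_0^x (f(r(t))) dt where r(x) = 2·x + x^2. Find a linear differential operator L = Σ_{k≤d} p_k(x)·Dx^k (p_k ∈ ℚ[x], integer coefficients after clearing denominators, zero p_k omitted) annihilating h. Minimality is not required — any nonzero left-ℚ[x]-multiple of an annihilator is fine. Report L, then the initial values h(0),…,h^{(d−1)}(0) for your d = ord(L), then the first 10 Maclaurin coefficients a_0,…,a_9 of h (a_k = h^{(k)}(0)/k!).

L = (7 + 8·x + 4·x^2)·Dx^2 + (1 + 9·x + 12·x^2 + 4·x^3)·Dx^3  (order 3).
h: a_k = 0, 0, -4, 28/3, -104/3, 776/5, -11584/15, 12352/3, -161344/7, 1204288/9, …
ICs: h(0) = 0, h′(0) = 0, h′′(0) = -8.

f: a_k = 0, -4, 8, -64/3, 64, -1024/5, 2048/3, -16384/7, 8192, -262144/9, …
f∘r: x↦r, Dx↦Dx/r' in L_f ⇒ L₀.
∫: right-multiply L₀ by Dx.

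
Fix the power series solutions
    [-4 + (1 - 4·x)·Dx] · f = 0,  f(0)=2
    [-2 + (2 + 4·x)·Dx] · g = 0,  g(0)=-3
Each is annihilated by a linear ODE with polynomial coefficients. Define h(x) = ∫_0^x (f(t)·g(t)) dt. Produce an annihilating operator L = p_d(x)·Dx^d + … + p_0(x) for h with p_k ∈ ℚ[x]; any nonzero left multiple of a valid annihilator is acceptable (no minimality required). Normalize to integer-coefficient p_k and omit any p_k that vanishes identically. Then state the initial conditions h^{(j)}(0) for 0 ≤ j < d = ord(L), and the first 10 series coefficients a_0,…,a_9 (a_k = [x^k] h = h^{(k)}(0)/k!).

L = (5 + 4·x)·Dx + (-1 + 2·x + 8·x^2)·Dx^2  (order 2).
h: a_k = 0, -6, -15, -39, -471/4, -7521/20, -10035/8, -240777/56, -963207/64, -3424593/64, …
ICs: h(0) = 0, h′(0) = -6.

f: a_k = 2, 8, 32, 128, 512, 2048, 8192, 32768, 131072, 524288, …
g: a_k = -3, -3, 3/2, -3/2, 15/8, -21/8, 63/16, -99/16, 1287/128, -2145/128, …
Product ⇒ symmetric product L₀, ord ≤ 1.
∫: right-multiply L₀ by Dx.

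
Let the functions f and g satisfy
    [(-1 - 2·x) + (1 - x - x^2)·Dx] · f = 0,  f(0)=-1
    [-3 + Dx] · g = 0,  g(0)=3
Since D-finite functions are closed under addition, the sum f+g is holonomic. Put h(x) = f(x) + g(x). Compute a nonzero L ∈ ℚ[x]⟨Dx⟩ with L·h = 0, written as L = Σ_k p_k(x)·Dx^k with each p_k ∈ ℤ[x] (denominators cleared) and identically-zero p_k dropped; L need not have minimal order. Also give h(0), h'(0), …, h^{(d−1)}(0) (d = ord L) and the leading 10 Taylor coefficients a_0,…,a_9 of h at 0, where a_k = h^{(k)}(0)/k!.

L = (-3 - 9·x - 45·x^2 - 18·x^3) + (-5 + 24·x + 15·x^2 - 18·x^3 - 9·x^4)·Dx + (2 - 7·x + 8·x^3 + 3·x^4)·Dx^2  (order 2).
h: a_k = 2, 8, 23/2, 21/2, 41/8, -77/40, -797/80, -11031/560, -150133/4480, -245671/4480, …
ICs: h(0) = 2, h′(0) = 8.

f: a_k = -1, -1, -2, -3, -5, -8, -13, -21, -34, -55, …
g: a_k = 3, 9, 27/2, 27/2, 81/8, 243/40, 243/80, 729/560, 2187/4480, 729/4480, …
Weyl lclm of L_f,L_g ⇒ L₀ (ord ≤ 2).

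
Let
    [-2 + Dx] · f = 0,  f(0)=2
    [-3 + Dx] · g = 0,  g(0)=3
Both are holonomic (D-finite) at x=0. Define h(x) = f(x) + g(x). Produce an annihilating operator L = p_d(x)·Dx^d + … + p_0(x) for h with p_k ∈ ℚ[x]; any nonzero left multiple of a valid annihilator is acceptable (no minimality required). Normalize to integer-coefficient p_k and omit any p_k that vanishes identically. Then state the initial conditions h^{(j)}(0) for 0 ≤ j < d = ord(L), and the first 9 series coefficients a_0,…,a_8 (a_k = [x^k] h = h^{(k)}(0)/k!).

f: a_k = 2, 4, 4, 8/3, 4/3, 8/15, 8/45, 16/315, 4/315, …
g: a_k = 3, 9, 27/2, 27/2, 81/8, 243/40, 243/80, 729/560, 2187/4480, …
f+g: L₀ = lclm(L_f,L_g), ord ≤ 1+1.
L = 6 - 5·Dx + Dx^2  (order 2).
h: a_k = 5, 13, 35/2, 97/6, 275/24, 793/120, 463/144, 6817/5040, 577/1152, …
ICs: h(0) = 5, h′(0) = 13.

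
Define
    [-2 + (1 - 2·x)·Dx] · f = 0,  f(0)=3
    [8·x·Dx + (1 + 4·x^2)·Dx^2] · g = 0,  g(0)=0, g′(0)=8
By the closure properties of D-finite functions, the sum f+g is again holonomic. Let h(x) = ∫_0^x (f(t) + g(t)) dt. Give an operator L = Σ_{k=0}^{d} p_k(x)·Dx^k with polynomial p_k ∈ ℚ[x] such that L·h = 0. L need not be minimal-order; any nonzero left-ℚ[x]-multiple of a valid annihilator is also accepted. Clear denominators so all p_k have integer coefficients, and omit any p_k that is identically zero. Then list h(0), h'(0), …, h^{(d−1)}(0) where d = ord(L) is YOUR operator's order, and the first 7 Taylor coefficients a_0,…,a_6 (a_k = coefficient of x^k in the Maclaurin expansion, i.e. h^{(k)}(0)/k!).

f: a_k = 3, 6, 12, 24, 48, 96, 192, …
g: a_k = 0, 8, 0, -32/3, 0, 128/5, 0, …
Weyl lclm of L_f,L_g ⇒ L₀ (ord ≤ 3).
Integrate: L := L₀·Dx.
L = (-8 + 64·x + 96·x^2)·Dx^2 + (8 - 8·x + 32·x^2 + 96·x^3)·Dx^3 + (-1 + 16·x^4)·Dx^4  (order 4).
h: a_k = 0, 3, 7, 4, 10/3, 48/5, 304/15, …
ICs: h(0) = 0, h′(0) = 3, h′′(0) = 14, h′′′(0) = 24.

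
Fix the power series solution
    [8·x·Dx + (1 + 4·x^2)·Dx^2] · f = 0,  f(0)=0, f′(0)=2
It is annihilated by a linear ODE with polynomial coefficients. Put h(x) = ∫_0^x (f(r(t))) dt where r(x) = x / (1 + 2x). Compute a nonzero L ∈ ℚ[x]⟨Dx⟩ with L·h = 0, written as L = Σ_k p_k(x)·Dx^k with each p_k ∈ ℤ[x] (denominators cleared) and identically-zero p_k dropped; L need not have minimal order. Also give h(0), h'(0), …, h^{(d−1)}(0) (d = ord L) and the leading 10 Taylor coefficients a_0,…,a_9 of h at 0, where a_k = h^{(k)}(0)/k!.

f: a_k = 0, 2, 0, -8/3, 0, 32/5, 0, -128/7, 0, 512/9, …
Substitute x→r, Dx→(1/r')Dx; clear ⇒ L₀.
Integrate: L := L₀·Dx.
L = (4 + 16·x)·Dx^2 + (1 + 4·x + 8·x^2)·Dx^3  (order 3).
h: a_k = 0, 0, 1, -4/3, 4/3, 0, -64/15, 256/21, -128/7, 0, …
ICs: h(0) = 0, h′(0) = 0, h′′(0) = 2.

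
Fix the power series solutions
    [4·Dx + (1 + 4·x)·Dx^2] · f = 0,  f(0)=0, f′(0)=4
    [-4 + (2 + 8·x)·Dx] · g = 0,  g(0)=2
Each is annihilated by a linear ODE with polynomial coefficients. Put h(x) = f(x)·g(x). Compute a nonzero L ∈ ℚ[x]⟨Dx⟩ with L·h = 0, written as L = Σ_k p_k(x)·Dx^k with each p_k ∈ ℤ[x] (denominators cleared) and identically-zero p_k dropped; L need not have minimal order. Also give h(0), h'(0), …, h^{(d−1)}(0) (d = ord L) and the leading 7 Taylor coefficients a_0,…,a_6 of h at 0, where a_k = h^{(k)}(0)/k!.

L = 4 + (1 + 8·x + 16·x^2)·Dx^2  (order 2).
h: a_k = 0, 8, 0, -16/3, 64/3, -1136/15, 3968/15, …
ICs: h(0) = 0, h′(0) = 8.

f: a_k = 0, 4, -8, 64/3, -64, 1024/5, -2048/3, …
g: a_k = 2, 4, -4, 8, -20, 56, -168, …
Product ⇒ symmetric product L₀, ord ≤ 2.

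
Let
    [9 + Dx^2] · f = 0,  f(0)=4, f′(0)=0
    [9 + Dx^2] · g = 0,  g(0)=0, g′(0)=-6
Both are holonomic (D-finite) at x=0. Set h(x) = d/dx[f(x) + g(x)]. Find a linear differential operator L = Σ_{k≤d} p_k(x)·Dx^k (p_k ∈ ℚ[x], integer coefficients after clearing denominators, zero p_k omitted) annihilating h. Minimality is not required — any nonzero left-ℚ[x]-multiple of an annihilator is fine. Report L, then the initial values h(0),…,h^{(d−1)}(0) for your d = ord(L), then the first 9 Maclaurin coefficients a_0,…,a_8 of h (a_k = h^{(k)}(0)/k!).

f: a_k = 4, 0, -18, 0, 27/2, 0, -81/20, 0, 729/1120, …
g: a_k = 0, -6, 0, 9, 0, -81/20, 0, 243/280, 0, …
f+g: L₀ = lclm(L_f,L_g), ord ≤ 2+2.
Derive L from L₀ (diff closure).
L = 9 + Dx^2  (order 2).
h: a_k = -6, -36, 27, 54, -81/4, -243/10, 243/40, 729/140, -2187/2240, …
ICs: h(0) = -6, h′(0) = -36.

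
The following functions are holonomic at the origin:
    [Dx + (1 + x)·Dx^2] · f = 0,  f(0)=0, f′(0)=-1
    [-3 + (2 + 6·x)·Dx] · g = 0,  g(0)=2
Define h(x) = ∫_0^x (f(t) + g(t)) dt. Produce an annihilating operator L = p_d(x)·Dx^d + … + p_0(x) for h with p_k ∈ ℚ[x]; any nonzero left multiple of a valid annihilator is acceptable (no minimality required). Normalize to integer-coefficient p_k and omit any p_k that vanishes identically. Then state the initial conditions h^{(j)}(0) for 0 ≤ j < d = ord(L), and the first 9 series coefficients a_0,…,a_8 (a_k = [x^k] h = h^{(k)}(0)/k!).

f: a_k = 0, -1, 1/2, -1/3, 1/4, -1/5, 1/6, -1/7, 1/8, …
g: a_k = 2, 3, -9/4, 27/8, -405/64, 1701/128, -15309/512, 72171/1024, -2814669/16384, …
Weyl lclm of L_f,L_g ⇒ L₀ (ord ≤ 3).
h=∫h₀ ⇒ L = L₀·Dx.
L = (-15 + 9·x)·Dx^2 + (-19 - 6·x + 45·x^2)·Dx^3 + (-2 - 2·x + 18·x^2 + 18·x^3)·Dx^4  (order 4).
h: a_k = 0, 2, 1, -7/12, 73/96, -389/320, 8377/3840, -45671/10752, 504173/57344, …
ICs: h(0) = 0, h′(0) = 2, h′′(0) = 2, h′′′(0) = -7/2.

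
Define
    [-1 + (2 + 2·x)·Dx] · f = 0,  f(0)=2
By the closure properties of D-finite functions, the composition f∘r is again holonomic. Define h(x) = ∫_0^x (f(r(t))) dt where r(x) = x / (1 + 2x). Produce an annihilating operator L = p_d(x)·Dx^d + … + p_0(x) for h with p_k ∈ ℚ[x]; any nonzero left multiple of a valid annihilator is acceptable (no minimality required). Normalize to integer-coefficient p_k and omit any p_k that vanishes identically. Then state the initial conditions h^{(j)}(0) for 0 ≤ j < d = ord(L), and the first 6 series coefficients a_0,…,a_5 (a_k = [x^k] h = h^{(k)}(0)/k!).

L = -Dx + (2 + 10·x + 12·x^2)·Dx^2  (order 2).
h: a_k = 0, 2, 1/2, -3/4, 41/32, -757/320, …
ICs: h(0) = 0, h′(0) = 2.

f: a_k = 2, 1, -1/4, 1/8, -5/64, 7/128, …
h₀=f(r): pull back L_f along r ⇒ L₀.
∫: right-multiply L₀ by Dx.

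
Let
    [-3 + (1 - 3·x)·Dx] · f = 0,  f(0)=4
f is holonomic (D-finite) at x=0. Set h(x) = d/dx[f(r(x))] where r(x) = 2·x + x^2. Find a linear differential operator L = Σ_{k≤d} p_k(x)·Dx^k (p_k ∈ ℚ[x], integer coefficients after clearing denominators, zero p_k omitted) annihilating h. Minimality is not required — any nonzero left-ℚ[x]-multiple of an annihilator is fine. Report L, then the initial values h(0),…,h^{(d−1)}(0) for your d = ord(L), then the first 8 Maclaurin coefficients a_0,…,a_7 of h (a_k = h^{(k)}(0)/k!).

f: a_k = 4, 12, 36, 108, 324, 972, 2916, 8748, …
Change of var in L_f (x↦r) gives L₀.
Derive L from L₀ (diff closure).
L = (13 + 18·x + 9·x^2) + (-1 + 5·x + 9·x^2 + 3·x^3)·Dx  (order 1).
h: a_k = 24, 312, 3024, 26064, 210600, 1633608, 12319776, 91012896, …
ICs: h(0) = 24.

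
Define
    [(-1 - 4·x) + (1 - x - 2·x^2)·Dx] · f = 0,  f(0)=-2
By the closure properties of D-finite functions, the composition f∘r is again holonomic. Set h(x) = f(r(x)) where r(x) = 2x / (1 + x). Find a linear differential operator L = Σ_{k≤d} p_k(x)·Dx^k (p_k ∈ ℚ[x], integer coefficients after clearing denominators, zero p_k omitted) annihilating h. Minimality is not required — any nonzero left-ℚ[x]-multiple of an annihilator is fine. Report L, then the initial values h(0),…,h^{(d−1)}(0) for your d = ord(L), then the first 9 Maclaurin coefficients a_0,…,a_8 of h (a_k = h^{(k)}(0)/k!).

L = (2 + 18·x) + (-1 - x + 9·x^2 + 9·x^3)·Dx  (order 1).
h: a_k = -2, -4, -20, -36, -180, -324, -1620, -2916, -14580, …
ICs: h(0) = -2.

f: a_k = -2, -2, -6, -10, -22, -42, -86, -170, -342, …
Substitute x→r, Dx→(1/r')Dx; clear ⇒ L₀.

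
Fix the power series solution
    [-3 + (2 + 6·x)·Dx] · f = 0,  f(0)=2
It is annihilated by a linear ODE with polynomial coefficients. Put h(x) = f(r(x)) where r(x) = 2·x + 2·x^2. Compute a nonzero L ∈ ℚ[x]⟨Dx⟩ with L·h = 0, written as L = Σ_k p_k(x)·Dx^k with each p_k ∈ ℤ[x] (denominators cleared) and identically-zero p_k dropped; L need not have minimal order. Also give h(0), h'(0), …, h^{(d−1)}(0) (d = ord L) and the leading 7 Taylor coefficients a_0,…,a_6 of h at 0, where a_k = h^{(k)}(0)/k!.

f: a_k = 2, 3, -9/4, 27/8, -405/64, 1701/128, -15309/512, …
f∘r: x↦r, Dx↦Dx/r' in L_f ⇒ L₀.
L = (-3 - 6·x) + (1 + 6·x + 6·x^2)·Dx  (order 1).
h: a_k = 2, 6, -3, 9, -117/4, 405/4, -2943/8, …
ICs: h(0) = 2.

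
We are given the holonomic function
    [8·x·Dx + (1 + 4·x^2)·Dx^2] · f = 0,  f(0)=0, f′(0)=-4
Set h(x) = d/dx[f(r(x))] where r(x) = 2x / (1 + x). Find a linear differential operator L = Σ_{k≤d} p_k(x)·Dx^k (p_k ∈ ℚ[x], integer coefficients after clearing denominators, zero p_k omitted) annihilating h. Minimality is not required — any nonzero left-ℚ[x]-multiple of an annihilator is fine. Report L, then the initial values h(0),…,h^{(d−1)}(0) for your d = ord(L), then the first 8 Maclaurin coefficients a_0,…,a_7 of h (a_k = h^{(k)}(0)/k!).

f: a_k = 0, -4, 0, 16/3, 0, -64/5, 0, 256/7, …
L₀ from L_f via x↦r, Dx↦r'^{-1}Dx.
Derive L from L₀ (diff closure).
L = (2 + 34·x) + (1 + 2·x + 17·x^2)·Dx  (order 1).
h: a_k = -8, 16, 104, -480, -808, 9776, -5816, -154560, …
ICs: h(0) = -8.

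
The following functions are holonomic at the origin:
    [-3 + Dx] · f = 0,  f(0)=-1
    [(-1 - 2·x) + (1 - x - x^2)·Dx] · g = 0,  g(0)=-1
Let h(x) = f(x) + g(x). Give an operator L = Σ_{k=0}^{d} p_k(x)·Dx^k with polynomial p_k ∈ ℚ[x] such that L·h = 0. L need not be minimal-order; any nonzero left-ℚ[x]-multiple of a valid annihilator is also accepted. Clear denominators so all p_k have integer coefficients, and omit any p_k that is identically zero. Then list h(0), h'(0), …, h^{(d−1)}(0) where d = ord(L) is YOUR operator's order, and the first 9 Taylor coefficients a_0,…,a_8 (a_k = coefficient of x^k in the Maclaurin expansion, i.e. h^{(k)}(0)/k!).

L = (3 + 9·x + 45·x^2 + 18·x^3) + (5 - 24·x - 15·x^2 + 18·x^3 + 9·x^4)·Dx + (-2 + 7·x - 8·x^3 - 3·x^4)·Dx^2  (order 2).
h: a_k = -2, -4, -13/2, -15/2, -67/8, -401/40, -1121/80, -12003/560, -153049/4480, …
ICs: h(0) = -2, h′(0) = -4.

f: a_k = -1, -3, -9/2, -9/2, -27/8, -81/40, -81/80, -243/560, -729/4480, …
g: a_k = -1, -1, -2, -3, -5, -8, -13, -21, -34, …
h₀=f+g: left-lcm gives L₀, ord ≤ 2.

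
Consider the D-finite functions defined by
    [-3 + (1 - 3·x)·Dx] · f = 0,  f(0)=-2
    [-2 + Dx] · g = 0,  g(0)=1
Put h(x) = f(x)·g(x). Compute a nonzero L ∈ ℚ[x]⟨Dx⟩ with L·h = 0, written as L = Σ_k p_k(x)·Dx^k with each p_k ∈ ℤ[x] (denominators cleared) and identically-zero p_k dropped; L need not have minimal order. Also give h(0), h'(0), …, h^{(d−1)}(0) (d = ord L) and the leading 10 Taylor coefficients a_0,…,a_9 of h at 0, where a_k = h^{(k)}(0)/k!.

f: a_k = -2, -6, -18, -54, -162, -486, -1458, -4374, -13122, -39366, …
g: a_k = 1, 2, 2, 4/3, 2/3, 4/15, 4/45, 8/315, 2/315, 4/2835, …
f·g: L₀ = L_f ⊗_s L_g, ord ≤ 1·1.
L = (5 - 6·x) + (-1 + 3·x)·Dx  (order 1).
h: a_k = -2, -10, -34, -314/3, -946/3, -14198/15, -25558/9, -2683606/315, -8050822/315, -217372202/2835, …
ICs: h(0) = -2.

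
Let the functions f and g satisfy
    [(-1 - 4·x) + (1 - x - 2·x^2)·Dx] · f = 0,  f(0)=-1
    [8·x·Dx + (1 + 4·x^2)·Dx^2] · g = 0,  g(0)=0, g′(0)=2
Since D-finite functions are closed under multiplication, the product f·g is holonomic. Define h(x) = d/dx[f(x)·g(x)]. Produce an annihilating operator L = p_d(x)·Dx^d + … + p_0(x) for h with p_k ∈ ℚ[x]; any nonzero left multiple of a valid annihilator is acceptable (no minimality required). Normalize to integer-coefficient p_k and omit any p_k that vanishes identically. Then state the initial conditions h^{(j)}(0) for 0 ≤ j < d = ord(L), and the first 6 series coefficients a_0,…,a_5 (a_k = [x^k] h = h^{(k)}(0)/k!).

f: a_k = -1, -1, -3, -5, -11, -21, …
g: a_k = 0, 2, 0, -8/3, 0, 32/5, …
f·g: L₀ = L_f ⊗_s L_g, ord ≤ 1·2.
Differentiate: ansatz ord ≤ ord L₀ ⇒ L.
L = (288·x^2 + 384·x^3 + 1152·x^4) + (5 + 24·x + 36·x^2 + 128·x^3 + 384·x^4 + 768·x^5)·Dx + (-1 - x - 12·x^2 + 12·x^3 - 8·x^4 + 64·x^5 + 96·x^6)·Dx^2  (order 2).
h: a_k = -2, -4, -10, -88/3, -102, -1052/5, …
ICs: h(0) = -2, h′(0) = -4.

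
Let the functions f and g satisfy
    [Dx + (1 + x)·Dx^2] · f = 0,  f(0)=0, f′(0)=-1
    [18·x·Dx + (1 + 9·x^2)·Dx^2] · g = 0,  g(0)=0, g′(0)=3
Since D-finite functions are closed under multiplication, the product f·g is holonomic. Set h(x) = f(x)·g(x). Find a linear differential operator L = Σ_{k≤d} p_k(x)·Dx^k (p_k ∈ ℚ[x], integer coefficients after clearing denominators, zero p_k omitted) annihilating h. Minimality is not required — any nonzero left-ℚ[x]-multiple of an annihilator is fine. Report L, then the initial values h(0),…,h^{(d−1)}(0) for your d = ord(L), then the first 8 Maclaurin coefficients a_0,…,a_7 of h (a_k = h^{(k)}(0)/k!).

L = (1368 + 2700·x + 37584·x^2 + 95580·x^3 + 87480·x^4 + 37908·x^5 + 26244·x^7)·Dx + (1298 + 9180·x + 54612·x^2 + 194724·x^3 + 324000·x^4 + 271188·x^5 + 102060·x^6 + 78732·x^7 + 91854·x^8)·Dx^2 + (76 + 2848·x + 12096·x^2 + 43992·x^3 + 117288·x^4 + 173016·x^5 + 139968·x^6 + 75816·x^7 + 78732·x^8 + 52488·x^9)·Dx^3 + (37 + 146·x + 901·x^2 + 2808·x^3 + 7362·x^4 + 15228·x^5 + 21546·x^6 + 17496·x^7 + 12393·x^8 + 13122·x^9 + 6561·x^10)·Dx^4  (order 4).
h: a_k = 0, 0, -3, 3/2, 8, -15/4, -231/5, 451/20, …
ICs: h(0) = 0, h′(0) = 0, h′′(0) = -6, h′′′(0) = 9.

f: a_k = 0, -1, 1/2, -1/3, 1/4, -1/5, 1/6, -1/7, …
g: a_k = 0, 3, 0, -9, 0, 243/5, 0, -2187/7, …
L₀ := L_f ⊗_s L_g (sym. prod.), ord ≤ 4.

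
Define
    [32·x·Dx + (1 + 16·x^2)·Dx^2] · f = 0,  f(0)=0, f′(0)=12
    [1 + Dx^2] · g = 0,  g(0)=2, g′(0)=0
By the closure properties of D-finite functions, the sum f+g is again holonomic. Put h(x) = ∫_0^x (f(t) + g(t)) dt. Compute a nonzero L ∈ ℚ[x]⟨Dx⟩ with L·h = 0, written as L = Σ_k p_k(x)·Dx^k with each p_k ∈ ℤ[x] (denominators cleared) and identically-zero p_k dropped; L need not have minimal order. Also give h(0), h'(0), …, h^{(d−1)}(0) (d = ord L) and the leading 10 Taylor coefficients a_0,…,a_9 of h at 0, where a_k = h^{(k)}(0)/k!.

f: a_k = 0, 12, 0, -64, 0, 3072/5, 0, -49152/7, 0, 262144/3, …
g: a_k = 2, 0, -1, 0, 1/12, 0, -1/360, 0, 1/20160, 0, …
h₀=f+g: left-lcm gives L₀, ord ≤ 4.
h=∫h₀ ⇒ L = L₀·Dx.
L = (-6112·x + 99328·x^3 + 8192·x^5)·Dx^2 + (-31 + 1072·x^2 + 25344·x^4 + 4096·x^6)·Dx^3 + (-6112·x + 99328·x^3 + 8192·x^5)·Dx^4 + (-31 + 1072·x^2 + 25344·x^4 + 4096·x^6)·Dx^5  (order 5).
h: a_k = 0, 2, 6, -1/3, -16, 1/60, 512/5, -1/2520, -6144/7, 1/181440, …
ICs: h(0) = 0, h′(0) = 2, h′′(0) = 12, h′′′(0) = -2, h′′′′(0) = -384.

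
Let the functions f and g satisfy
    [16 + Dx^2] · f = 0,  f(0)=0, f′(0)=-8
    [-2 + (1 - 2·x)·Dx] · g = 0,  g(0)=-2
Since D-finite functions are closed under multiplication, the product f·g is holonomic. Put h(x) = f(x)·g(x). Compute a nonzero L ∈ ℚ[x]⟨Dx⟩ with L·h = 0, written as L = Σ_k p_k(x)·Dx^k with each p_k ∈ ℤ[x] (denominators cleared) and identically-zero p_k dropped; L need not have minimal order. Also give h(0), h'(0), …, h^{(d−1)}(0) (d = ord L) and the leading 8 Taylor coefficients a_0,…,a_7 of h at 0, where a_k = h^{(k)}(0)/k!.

L = (-16 + 32·x) + 4·Dx + (-1 + 2·x)·Dx^2  (order 2).
h: a_k = 0, 16, 32, 64/3, 128/3, 1792/15, 3584/15, 146432/315, …
ICs: h(0) = 0, h′(0) = 16.

f: a_k = 0, -8, 0, 64/3, 0, -256/15, 0, 2048/315, …
g: a_k = -2, -4, -8, -16, -32, -64, -128, -256, …
h₀=f·g: eliminate ⇒ L₀, order ≤ 2·1.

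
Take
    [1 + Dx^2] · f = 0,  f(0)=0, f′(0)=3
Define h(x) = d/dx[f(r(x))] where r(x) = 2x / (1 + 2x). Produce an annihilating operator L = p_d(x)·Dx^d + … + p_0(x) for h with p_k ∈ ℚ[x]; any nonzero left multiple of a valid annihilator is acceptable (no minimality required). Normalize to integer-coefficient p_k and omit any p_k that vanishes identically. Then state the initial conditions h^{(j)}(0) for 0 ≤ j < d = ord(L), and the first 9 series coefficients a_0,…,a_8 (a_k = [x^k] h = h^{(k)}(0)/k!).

f: a_k = 0, 3, 0, -1/2, 0, 1/40, 0, -1/1680, 0, …
Substitute x→r, Dx→(1/r')Dx; clear ⇒ L₀.
h=h₀': d/dx-closure on L₀ ⇒ L.
L = (28 + 96·x + 96·x^2) + (12 + 72·x + 144·x^2 + 96·x^3)·Dx + (1 + 8·x + 24·x^2 + 32·x^3 + 16·x^4)·Dx^2  (order 2).
h: a_k = 6, -24, 60, -96, 4, 720, -55448/15, 203648/15, -896716/21, …
ICs: h(0) = 6, h′(0) = -24.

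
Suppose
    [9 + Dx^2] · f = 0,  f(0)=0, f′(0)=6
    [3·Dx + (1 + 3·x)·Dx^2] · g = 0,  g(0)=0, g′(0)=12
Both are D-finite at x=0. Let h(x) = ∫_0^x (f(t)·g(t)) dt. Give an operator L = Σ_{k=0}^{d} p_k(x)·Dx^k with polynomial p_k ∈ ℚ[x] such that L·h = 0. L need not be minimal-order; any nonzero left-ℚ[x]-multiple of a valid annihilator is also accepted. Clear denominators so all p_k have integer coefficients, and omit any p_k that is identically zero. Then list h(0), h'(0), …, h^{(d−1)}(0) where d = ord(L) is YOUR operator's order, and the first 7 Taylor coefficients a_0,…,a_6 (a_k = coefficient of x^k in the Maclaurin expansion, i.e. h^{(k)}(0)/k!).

L = (-81 + 486·x + 4617·x^2 + 11664·x^3 + 8748·x^4)·Dx + (36 + 540·x + 1944·x^2 + 1944·x^3)·Dx^2 + (180·x + 1134·x^2 + 2592·x^3 + 1944·x^4)·Dx^3 + (4 + 60·x + 216·x^2 + 216·x^3)·Dx^4 + (1 + 14·x + 69·x^2 + 144·x^3 + 108·x^4)·Dx^5  (order 5).
h: a_k = 0, 0, 0, 24, -27, 108/5, -54, …
ICs: h(0) = 0, h′(0) = 0, h′′(0) = 0, h′′′(0) = 144, h′′′′(0) = -648.

f: a_k = 0, 6, 0, -9, 0, 81/20, 0, …
g: a_k = 0, 12, -18, 36, -81, 972/5, -486, …
Product ⇒ symmetric product L₀, ord ≤ 4.
∫: right-multiply L₀ by Dx.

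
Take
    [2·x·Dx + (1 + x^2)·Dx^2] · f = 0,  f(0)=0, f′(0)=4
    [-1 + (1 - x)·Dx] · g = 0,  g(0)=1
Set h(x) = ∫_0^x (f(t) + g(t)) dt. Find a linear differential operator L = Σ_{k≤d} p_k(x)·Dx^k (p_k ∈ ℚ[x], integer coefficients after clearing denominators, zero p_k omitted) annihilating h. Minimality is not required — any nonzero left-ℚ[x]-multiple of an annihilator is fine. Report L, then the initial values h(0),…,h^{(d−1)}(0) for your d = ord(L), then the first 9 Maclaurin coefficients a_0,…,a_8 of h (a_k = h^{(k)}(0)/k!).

L = (2 - 8·x - 6·x^2)·Dx^2 + (-4 + 2·x - 4·x^2 - 6·x^3)·Dx^3 + (1 - x^4)·Dx^4  (order 4).
h: a_k = 0, 1, 5/2, 1/3, -1/12, 1/5, 3/10, 1/7, 3/56, …
ICs: h(0) = 0, h′(0) = 1, h′′(0) = 5, h′′′(0) = 2.

f: a_k = 0, 4, 0, -4/3, 0, 4/5, 0, -4/7, 0, …
g: a_k = 1, 1, 1, 1, 1, 1, 1, 1, 1, …
Sum ⇒ L₀ = lclm(L_f,L_g) in ℚ(x)⟨Dx⟩.
h=∫h₀ ⇒ L = L₀·Dx.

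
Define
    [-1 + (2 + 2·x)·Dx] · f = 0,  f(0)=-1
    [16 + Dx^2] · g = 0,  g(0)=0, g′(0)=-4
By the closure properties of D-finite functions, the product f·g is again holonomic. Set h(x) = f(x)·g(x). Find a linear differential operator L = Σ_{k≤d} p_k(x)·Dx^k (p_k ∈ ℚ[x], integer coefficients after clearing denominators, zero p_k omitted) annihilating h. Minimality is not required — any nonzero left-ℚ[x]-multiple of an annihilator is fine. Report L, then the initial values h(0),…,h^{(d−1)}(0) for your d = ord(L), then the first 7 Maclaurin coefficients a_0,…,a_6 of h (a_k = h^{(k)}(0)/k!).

f: a_k = -1, -1/2, 1/8, -1/16, 5/128, -7/256, 21/1024, …
g: a_k = 0, -4, 0, 32/3, 0, -128/15, 0, …
Product ⇒ symmetric product L₀, ord ≤ 2.
L = (67 + 128·x + 64·x^2) + (-4 - 4·x)·Dx + (4 + 8·x + 4·x^2)·Dx^2  (order 2).
h: a_k = 0, 4, 2, -67/6, -61/12, 4661/480, 1187/320, …
ICs: h(0) = 0, h′(0) = 4.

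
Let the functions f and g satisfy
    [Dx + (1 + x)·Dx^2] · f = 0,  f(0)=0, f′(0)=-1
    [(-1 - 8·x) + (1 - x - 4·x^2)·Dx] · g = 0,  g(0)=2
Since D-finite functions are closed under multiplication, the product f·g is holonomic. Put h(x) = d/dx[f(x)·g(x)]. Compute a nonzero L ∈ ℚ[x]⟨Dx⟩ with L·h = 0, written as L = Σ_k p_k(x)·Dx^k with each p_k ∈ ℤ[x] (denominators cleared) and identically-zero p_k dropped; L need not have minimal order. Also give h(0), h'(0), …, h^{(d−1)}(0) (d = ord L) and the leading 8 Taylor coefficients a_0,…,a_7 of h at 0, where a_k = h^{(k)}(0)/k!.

f: a_k = 0, -1, 1/2, -1/3, 1/4, -1/5, 1/6, -1/7, …
g: a_k = 2, 2, 10, 18, 58, 130, 362, 882, …
f·g: L₀ = L_f ⊗_s L_g, ord ≤ 2·1.
Derive L from L₀ (diff closure).
L = (236 + 648·x + 576·x^2) + (25 + 277·x + 672·x^2 + 448·x^3)·Dx + (-9 - 16·x + 45·x^2 + 116·x^3 + 64·x^4)·Dx^2  (order 2).
h: a_k = -2, -2, -29, -158/3, -1567/6, -3137/5, -4393/2, -614714/105, …
ICs: h(0) = -2, h′(0) = -2.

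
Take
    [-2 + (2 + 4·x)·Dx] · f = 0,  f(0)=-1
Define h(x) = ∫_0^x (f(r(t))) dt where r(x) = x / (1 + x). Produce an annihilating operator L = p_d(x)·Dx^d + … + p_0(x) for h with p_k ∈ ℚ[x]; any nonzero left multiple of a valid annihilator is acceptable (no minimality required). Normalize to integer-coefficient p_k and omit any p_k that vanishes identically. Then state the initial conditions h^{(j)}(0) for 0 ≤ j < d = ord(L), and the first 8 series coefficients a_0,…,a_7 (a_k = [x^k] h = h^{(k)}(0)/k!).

L = -Dx + (1 + 4·x + 3·x^2)·Dx^2  (order 2).
h: a_k = 0, -1, -1/2, 1/2, -5/8, 37/40, -25/16, 327/112, …
ICs: h(0) = 0, h′(0) = -1.

f: a_k = -1, -1, 1/2, -1/2, 5/8, -7/8, 21/16, -33/16, …
f∘r: x↦r, Dx↦Dx/r' in L_f ⇒ L₀.
h=∫₀ˣh₀: take L = L₀·Dx.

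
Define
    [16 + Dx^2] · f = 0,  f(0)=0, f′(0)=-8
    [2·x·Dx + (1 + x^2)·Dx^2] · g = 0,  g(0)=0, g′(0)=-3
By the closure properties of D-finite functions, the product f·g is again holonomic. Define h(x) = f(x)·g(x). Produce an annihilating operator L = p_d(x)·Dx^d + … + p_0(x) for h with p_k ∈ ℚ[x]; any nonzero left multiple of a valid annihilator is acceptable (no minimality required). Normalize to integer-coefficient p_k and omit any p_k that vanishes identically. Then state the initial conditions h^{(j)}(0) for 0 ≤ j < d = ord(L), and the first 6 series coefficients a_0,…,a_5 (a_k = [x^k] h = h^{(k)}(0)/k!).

L = (5440 + 19136·x^2 + 25856·x^4 + 16384·x^6 + 4096·x^8) + (1152·x + 3200·x^3 + 3072·x^5 + 1024·x^7)·Dx + (612 + 2252·x^2 + 3168·x^4 + 2048·x^6 + 512·x^8)·Dx^2 + (72·x + 200·x^3 + 192·x^5 + 64·x^7)·Dx^3 + (17 + 66·x^2 + 97·x^4 + 64·x^6 + 16·x^8)·Dx^4  (order 4).
h: a_k = 0, 0, 24, 0, -72, 0, …
ICs: h(0) = 0, h′(0) = 0, h′′(0) = 48, h′′′(0) = 0.

f: a_k = 0, -8, 0, 64/3, 0, -256/15, …
g: a_k = 0, -3, 0, 1, 0, -3/5, …
Sym-product of L_f,L_g gives L₀ (≤ ord 4).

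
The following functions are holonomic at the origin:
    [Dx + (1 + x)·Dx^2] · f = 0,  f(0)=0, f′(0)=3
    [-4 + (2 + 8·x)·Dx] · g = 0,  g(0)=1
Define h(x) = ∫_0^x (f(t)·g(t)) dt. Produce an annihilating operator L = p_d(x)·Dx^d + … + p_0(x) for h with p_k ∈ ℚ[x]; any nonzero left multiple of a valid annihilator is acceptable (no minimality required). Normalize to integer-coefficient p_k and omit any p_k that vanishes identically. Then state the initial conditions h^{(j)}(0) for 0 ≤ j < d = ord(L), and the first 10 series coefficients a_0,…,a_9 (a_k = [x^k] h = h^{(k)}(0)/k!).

f: a_k = 0, 3, -3/2, 1, -3/4, 3/5, -1/2, 3/7, -3/8, 1/3, …
g: a_k = 1, 2, -2, 4, -10, 28, -84, 264, -858, 2860, …
Product ⇒ symmetric product L₀, ord ≤ 2.
Integrate: L := L₀·Dx.
L = (10 + 4·x)·Dx + (-3 - 12·x)·Dx^2 + (1 + 9·x + 24·x^2 + 16·x^3)·Dx^3  (order 3).
h: a_k = 0, 0, 3/2, 3/2, -2, 13/4, -389/60, 526/35, -10807/280, 268067/2520, …
ICs: h(0) = 0, h′(0) = 0, h′′(0) = 3.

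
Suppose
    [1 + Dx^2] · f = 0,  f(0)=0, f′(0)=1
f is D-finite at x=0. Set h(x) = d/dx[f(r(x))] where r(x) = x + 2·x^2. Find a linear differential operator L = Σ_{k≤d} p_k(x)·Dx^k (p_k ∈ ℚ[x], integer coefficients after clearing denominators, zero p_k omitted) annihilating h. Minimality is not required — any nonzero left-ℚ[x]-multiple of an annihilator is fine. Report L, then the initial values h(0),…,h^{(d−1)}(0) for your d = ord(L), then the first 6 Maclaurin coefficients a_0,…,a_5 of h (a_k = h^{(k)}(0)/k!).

f: a_k = 0, 1, 0, -1/6, 0, 1/120, …
Substitute x→r, Dx→(1/r')Dx; clear ⇒ L₀.
h₀' ⇒ L via d/dx closure of L₀.
L = (49 + 16·x + 96·x^2 + 256·x^3 + 256·x^4) + (-12 - 48·x)·Dx + (1 + 8·x + 16·x^2)·Dx^2  (order 2).
h: a_k = 1, 4, -1/2, -4, -239/24, -15/2, …
ICs: h(0) = 1, h′(0) = 4.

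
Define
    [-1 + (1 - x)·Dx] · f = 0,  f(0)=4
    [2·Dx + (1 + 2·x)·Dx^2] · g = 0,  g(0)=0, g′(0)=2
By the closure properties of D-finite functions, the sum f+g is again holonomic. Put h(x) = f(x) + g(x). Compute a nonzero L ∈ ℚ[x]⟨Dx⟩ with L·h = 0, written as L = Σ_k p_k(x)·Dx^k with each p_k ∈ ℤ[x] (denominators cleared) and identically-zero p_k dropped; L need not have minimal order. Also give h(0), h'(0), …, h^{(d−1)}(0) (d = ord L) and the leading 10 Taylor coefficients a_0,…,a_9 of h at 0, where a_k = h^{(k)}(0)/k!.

L = (14 + 4·x)·Dx + (-1 + 20·x + 8·x^2)·Dx^2 + (-2 - 3·x + 3·x^2 + 2·x^3)·Dx^3  (order 3).
h: a_k = 4, 6, 2, 20/3, 0, 52/5, -20/3, 156/7, -28, 548/9, …
ICs: h(0) = 4, h′(0) = 6, h′′(0) = 4.

f: a_k = 4, 4, 4, 4, 4, 4, 4, 4, 4, 4, …
g: a_k = 0, 2, -2, 8/3, -4, 32/5, -32/3, 128/7, -32, 512/9, …
Sum ⇒ L₀ = lclm(L_f,L_g) in ℚ(x)⟨Dx⟩.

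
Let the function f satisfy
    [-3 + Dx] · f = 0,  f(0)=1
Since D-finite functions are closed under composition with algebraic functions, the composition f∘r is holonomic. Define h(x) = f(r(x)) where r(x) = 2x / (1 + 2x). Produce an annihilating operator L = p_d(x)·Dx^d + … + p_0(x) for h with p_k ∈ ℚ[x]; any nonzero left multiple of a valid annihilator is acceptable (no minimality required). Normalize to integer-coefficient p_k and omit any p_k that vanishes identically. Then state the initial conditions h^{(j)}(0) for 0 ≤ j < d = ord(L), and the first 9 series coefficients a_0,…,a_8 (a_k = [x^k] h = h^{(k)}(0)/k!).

f: a_k = 1, 3, 9/2, 9/2, 27/8, 81/40, 81/80, 243/560, 729/4480, …
L₀ from L_f via x↦r, Dx↦r'^{-1}Dx.
L = -6 + (1 + 4·x + 4·x^2)·Dx  (order 1).
h: a_k = 1, 6, 6, -12, 6, 84/5, -276/5, 3288/35, -3246/35, …
ICs: h(0) = 1.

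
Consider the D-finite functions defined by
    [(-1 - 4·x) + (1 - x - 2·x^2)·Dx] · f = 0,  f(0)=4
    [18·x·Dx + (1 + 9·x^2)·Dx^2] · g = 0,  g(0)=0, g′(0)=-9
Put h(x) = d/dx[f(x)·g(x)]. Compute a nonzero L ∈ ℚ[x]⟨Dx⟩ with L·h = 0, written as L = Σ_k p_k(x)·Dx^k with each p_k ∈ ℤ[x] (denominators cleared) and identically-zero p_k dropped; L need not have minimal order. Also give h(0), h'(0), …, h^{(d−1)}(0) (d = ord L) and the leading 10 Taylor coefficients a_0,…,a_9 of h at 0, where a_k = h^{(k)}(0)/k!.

L = (-30 + 2106·x^2 + 3888·x^3 + 11664·x^4) + (15 + 78·x + 27·x^2 + 306·x^3 + 3888·x^4 + 7776·x^5)·Dx + (-2 - 7·x - 59·x^2 + 9·x^3 - 261·x^4 + 648·x^5 + 972·x^6)·Dx^2  (order 2).
h: a_k = -36, -72, 0, -288, -3276, -23976/5, 57384/5, 2304/7, -7220988/35, -1598904/7, …
ICs: h(0) = -36, h′(0) = -72.

f: a_k = 4, 4, 12, 20, 44, 84, 172, 340, 684, 1364, …
g: a_k = 0, -9, 0, 27, 0, -729/5, 0, 6561/7, 0, -6561, …
L₀ := L_f ⊗_s L_g (sym. prod.), ord ≤ 2.
Derive L from L₀ (diff closure).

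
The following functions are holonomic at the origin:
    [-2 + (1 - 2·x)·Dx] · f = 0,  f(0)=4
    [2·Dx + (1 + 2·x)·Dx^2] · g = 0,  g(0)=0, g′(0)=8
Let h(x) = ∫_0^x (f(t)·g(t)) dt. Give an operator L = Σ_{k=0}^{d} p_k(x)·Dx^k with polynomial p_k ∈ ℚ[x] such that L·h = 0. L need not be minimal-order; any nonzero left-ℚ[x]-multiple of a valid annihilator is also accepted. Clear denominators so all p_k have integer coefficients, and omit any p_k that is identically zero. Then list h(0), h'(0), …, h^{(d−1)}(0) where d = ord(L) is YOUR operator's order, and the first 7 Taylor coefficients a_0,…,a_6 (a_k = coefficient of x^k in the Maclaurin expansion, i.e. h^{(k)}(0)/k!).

L = 4·Dx + (2 + 12·x)·Dx^2 + (-1 + 4·x^2)·Dx^3  (order 3).
h: a_k = 0, 0, 16, 32/3, 80/3, 448/15, 3008/45, …
ICs: h(0) = 0, h′(0) = 0, h′′(0) = 32.

f: a_k = 4, 8, 16, 32, 64, 128, 256, …
g: a_k = 0, 8, -8, 32/3, -16, 128/5, -128/3, …
L₀ := L_f ⊗_s L_g (sym. prod.), ord ≤ 2.
h=∫₀ˣh₀: take L = L₀·Dx.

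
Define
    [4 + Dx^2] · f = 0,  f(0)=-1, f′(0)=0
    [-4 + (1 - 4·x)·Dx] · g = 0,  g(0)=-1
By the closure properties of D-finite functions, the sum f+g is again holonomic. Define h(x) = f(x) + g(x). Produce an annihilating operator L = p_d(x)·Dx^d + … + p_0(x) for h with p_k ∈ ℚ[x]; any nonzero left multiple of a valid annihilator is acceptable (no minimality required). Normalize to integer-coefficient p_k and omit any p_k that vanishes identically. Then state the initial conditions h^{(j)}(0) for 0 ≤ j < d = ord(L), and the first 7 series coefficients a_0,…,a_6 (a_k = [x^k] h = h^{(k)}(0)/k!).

L = (-400 + 128·x - 256·x^2) + (36 - 176·x + 192·x^2 - 256·x^3)·Dx + (-100 + 32·x - 64·x^2)·Dx^2 + (9 - 44·x + 48·x^2 - 64·x^3)·Dx^3  (order 3).
h: a_k = -2, -4, -14, -64, -770/3, -1024, -184316/45, …
ICs: h(0) = -2, h′(0) = -4, h′′(0) = -28.

f: a_k = -1, 0, 2, 0, -2/3, 0, 4/45, …
g: a_k = -1, -4, -16, -64, -256, -1024, -4096, …
h₀=f+g: left-lcm gives L₀, ord ≤ 3.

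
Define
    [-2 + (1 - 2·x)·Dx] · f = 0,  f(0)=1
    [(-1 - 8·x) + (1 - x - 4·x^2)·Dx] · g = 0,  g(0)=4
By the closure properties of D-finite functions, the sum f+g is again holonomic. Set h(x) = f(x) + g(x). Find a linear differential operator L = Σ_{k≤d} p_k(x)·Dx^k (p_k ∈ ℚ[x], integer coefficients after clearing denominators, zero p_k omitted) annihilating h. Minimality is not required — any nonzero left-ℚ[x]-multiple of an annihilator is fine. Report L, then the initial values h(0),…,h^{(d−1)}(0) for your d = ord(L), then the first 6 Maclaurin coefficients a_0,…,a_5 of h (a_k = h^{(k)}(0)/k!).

L = (12 - 48·x + 192·x^2 - 128·x^3) + (-2 - 96·x^2 + 352·x^3 - 256·x^4)·Dx + (-1 + 11·x - 30·x^2 + 80·x^4 - 64·x^5)·Dx^2  (order 2).
h: a_k = 5, 6, 24, 44, 132, 292, …
ICs: h(0) = 5, h′(0) = 6.

f: a_k = 1, 2, 4, 8, 16, 32, …
g: a_k = 4, 4, 20, 36, 116, 260, …
Sum ⇒ L₀ = lclm(L_f,L_g) in ℚ(x)⟨Dx⟩.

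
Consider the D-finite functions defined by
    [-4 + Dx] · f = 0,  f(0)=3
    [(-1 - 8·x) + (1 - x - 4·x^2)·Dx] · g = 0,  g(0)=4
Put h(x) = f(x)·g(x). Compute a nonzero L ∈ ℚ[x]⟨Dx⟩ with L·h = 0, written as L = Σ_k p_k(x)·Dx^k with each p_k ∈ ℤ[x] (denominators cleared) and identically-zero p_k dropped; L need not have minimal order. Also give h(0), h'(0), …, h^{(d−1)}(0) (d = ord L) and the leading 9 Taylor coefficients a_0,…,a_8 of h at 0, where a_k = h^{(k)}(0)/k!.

f: a_k = 3, 12, 24, 32, 32, 128/5, 256/15, 1024/105, 512/105, …
g: a_k = 4, 4, 20, 36, 116, 260, 724, 1764, 4660, …
Product ⇒ symmetric product L₀, ord ≤ 1.
L = (5 + 4·x - 16·x^2) + (-1 + x + 4·x^2)·Dx  (order 1).
h: a_k = 12, 60, 204, 572, 1516, 19532/5, 30116/3, 2698844/105, 6917132/105, …
ICs: h(0) = 12.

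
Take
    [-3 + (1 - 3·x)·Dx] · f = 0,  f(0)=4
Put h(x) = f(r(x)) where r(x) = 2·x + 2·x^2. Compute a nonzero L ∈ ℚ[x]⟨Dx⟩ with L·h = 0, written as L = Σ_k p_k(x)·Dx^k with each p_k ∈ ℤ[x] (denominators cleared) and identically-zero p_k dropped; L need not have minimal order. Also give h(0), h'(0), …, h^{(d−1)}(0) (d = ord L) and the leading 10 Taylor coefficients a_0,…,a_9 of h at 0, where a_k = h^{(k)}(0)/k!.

L = (6 + 12·x) + (-1 + 6·x + 6·x^2)·Dx  (order 1).
h: a_k = 4, 24, 168, 1152, 7920, 54432, 374112, 2571264, 17672256, 121461120, …
ICs: h(0) = 4.

f: a_k = 4, 12, 36, 108, 324, 972, 2916, 8748, 26244, 78732, …
Substitute x→r, Dx→(1/r')Dx; clear ⇒ L₀.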